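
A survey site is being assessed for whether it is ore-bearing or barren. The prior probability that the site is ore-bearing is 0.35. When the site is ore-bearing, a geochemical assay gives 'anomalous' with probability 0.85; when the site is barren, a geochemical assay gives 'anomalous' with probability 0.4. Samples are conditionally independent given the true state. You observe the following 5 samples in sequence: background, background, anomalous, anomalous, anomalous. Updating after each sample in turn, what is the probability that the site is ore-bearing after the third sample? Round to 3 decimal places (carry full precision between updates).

0.067

Apply Bayes' rule sequentially, carrying P(ore) forward.
After 'background': P(ore) = 0.15·0.3500 / (0.15·0.3500 + 0.6·0.6500) ≈ 0.1186
After 'background': P(ore) = 0.15·0.1186 / (0.15·0.1186 + 0.6·0.8814) ≈ 0.0326
After 'anomalous': P(ore) = 0.85·0.0326 / (0.85·0.0326 + 0.4·0.9674) ≈ 0.0667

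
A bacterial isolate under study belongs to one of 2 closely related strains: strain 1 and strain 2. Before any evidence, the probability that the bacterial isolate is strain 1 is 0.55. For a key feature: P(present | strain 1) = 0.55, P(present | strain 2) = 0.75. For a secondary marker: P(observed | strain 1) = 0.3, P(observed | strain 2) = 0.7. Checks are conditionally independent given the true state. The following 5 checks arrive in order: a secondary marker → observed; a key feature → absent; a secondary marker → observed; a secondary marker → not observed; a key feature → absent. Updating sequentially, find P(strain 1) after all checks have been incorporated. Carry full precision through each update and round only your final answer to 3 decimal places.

After a secondary marker='observed': P(strain 1) = 0.3·0.5500 / (0.3·0.5500 + 0.7·0.4500) ≈ 0.3438
After a key feature='absent': P(strain 1) = 0.45·0.3438 / (0.45·0.3438 + 0.25·0.6562) ≈ 0.4853
After a secondary marker='observed': P(strain 1) = 0.3·0.4853 / (0.3·0.4853 + 0.7·0.5147) ≈ 0.2878
After a secondary marker='not observed': P(strain 1) = 0.7·0.2878 / (0.7·0.2878 + 0.3·0.7122) ≈ 0.4853
After a key feature='absent': P(strain 1) = 0.45·0.4853 / (0.45·0.4853 + 0.25·0.5147) ≈ 0.6292

0.629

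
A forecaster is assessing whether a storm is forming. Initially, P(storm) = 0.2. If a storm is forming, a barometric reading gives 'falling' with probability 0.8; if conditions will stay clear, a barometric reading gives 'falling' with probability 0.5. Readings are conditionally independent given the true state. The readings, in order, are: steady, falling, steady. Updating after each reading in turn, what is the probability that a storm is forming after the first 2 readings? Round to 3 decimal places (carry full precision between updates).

0.138

After 'steady': P(storm) = 0.2·0.2000 / (0.2·0.2000 + 0.5·0.8000) ≈ 0.0909
After 'falling': P(storm) = 0.8·0.0909 / (0.8·0.0909 + 0.5·0.9091) ≈ 0.1379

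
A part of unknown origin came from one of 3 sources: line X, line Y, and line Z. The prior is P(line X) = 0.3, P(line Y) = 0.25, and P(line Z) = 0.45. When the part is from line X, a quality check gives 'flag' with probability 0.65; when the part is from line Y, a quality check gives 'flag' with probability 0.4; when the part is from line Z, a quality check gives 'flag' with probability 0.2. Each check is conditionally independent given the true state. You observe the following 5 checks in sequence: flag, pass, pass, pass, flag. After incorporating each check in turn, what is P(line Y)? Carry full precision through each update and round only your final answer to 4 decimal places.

0.3710

Apply Bayes' rule sequentially, carrying P(line Y) forward.
After 'flag': normaliser = 0.65·0.3000 + 0.4·0.2500 + 0.2·0.4500; P(line X) ≈ 0.5065, P(line Y) ≈ 0.2597, P(line Z) ≈ 0.2338
After 'pass': normaliser = 0.35·0.5065 + 0.6·0.2597 + 0.8·0.2338; P(line X) ≈ 0.3408, P(line Y) ≈ 0.2996, P(line Z) ≈ 0.3596
After 'pass': normaliser = 0.35·0.3408 + 0.6·0.2996 + 0.8·0.3596; P(line X) ≈ 0.2033, P(line Y) ≈ 0.3064, P(line Z) ≈ 0.4903
After 'pass': normaliser = 0.35·0.2033 + 0.6·0.3064 + 0.8·0.4903; P(line X) ≈ 0.1099, P(line Y) ≈ 0.2841, P(line Z) ≈ 0.6060
After 'flag': normaliser = 0.65·0.1099 + 0.4·0.2841 + 0.2·0.6060; P(line X) ≈ 0.2333, P(line Y) ≈ 0.3710, P(line Z) ≈ 0.3957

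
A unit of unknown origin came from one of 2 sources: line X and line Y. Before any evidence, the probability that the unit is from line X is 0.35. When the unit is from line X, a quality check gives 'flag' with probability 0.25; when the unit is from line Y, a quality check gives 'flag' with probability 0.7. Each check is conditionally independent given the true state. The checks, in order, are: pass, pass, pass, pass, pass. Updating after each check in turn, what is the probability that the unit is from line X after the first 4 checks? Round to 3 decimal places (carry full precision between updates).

After 'pass': P(line X) = 0.75·0.3500 / (0.75·0.3500 + 0.3·0.6500) ≈ 0.5738
After 'pass': P(line X) = 0.75·0.5738 / (0.75·0.5738 + 0.3·0.4262) ≈ 0.7709
After 'pass': P(line X) = 0.75·0.7709 / (0.75·0.7709 + 0.3·0.2291) ≈ 0.8938
After 'pass': P(line X) = 0.75·0.8938 / (0.75·0.8938 + 0.3·0.1062) ≈ 0.9546

0.955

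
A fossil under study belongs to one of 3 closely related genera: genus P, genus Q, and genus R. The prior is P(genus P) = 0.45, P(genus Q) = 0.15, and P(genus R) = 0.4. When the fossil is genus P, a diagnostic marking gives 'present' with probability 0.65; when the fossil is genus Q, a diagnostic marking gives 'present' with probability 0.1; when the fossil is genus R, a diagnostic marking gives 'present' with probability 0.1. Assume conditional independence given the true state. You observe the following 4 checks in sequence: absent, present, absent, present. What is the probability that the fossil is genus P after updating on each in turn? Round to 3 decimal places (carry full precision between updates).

0.839

After 'absent': normaliser = 0.35·0.4500 + 0.9·0.1500 + 0.9·0.4000; P(genus P) ≈ 0.2414, P(genus Q) ≈ 0.2069, P(genus R) ≈ 0.5517
After 'present': normaliser = 0.65·0.2414 + 0.1·0.2069 + 0.1·0.5517; P(genus P) ≈ 0.6741, P(genus Q) ≈ 0.0889, P(genus R) ≈ 0.2370
After 'absent': normaliser = 0.35·0.6741 + 0.9·0.0889 + 0.9·0.2370; P(genus P) ≈ 0.4458, P(genus Q) ≈ 0.1512, P(genus R) ≈ 0.4031
After 'present': normaliser = 0.65·0.4458 + 0.1·0.1512 + 0.1·0.4031; P(genus P) ≈ 0.8394, P(genus Q) ≈ 0.0438, P(genus R) ≈ 0.1168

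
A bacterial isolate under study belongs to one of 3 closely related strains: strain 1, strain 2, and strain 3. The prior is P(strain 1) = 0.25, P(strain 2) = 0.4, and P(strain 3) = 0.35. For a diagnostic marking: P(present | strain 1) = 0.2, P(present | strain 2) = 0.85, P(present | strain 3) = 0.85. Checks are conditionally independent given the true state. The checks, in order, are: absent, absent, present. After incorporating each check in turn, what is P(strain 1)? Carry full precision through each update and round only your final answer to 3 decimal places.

0.690

Apply Bayes' rule sequentially, carrying P(strain 1) forward.
After 'absent': normaliser = 0.8·0.2500 + 0.15·0.4000 + 0.15·0.3500; P(strain 1) ≈ 0.6400, P(strain 2) ≈ 0.1920, P(strain 3) ≈ 0.1680
After 'absent': normaliser = 0.8·0.6400 + 0.15·0.1920 + 0.15·0.1680; P(strain 1) ≈ 0.9046, P(strain 2) ≈ 0.0509, P(strain 3) ≈ 0.0445
After 'present': normaliser = 0.2·0.9046 + 0.85·0.0509 + 0.85·0.0445; P(strain 1) ≈ 0.6905, P(strain 2) ≈ 0.1651, P(strain 3) ≈ 0.1444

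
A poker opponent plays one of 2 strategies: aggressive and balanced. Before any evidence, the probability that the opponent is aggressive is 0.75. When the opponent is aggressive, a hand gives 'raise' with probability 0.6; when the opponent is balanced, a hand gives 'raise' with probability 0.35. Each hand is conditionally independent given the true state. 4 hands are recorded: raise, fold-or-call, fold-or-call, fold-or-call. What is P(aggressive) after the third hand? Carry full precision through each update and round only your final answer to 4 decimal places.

0.6607

After 'raise': P(aggressive) = 0.6·0.7500 / (0.6·0.7500 + 0.35·0.2500) ≈ 0.8372
After 'fold-or-call': P(aggressive) = 0.4·0.8372 / (0.4·0.8372 + 0.65·0.1628) ≈ 0.7599
After 'fold-or-call': P(aggressive) = 0.4·0.7599 / (0.4·0.7599 + 0.65·0.2401) ≈ 0.6607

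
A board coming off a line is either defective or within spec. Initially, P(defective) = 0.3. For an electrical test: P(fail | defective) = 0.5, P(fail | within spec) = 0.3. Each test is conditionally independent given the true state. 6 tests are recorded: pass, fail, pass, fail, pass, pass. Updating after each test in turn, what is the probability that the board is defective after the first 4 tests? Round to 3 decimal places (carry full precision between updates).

0.378

Apply Bayes' rule sequentially, carrying P(defective) forward.
After 'pass': P(defective) = 0.5·0.3000 / (0.5·0.3000 + 0.7·0.7000) ≈ 0.2344
After 'fail': P(defective) = 0.5·0.2344 / (0.5·0.2344 + 0.3·0.7656) ≈ 0.3378
After 'pass': P(defective) = 0.5·0.3378 / (0.5·0.3378 + 0.7·0.6622) ≈ 0.2671
After 'fail': P(defective) = 0.5·0.2671 / (0.5·0.2671 + 0.3·0.7329) ≈ 0.3779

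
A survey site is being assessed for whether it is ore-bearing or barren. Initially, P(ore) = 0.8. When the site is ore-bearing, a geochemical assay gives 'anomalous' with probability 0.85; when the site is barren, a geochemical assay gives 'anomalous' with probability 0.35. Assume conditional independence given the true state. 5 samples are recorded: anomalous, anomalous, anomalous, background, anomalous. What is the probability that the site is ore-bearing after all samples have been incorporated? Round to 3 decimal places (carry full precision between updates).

0.970

After 'anomalous': P(ore) = 0.85·0.8000 / (0.85·0.8000 + 0.35·0.2000) ≈ 0.9067
After 'anomalous': P(ore) = 0.85·0.9067 / (0.85·0.9067 + 0.35·0.0933) ≈ 0.9593
After 'anomalous': P(ore) = 0.85·0.9593 / (0.85·0.9593 + 0.35·0.0407) ≈ 0.9828
After 'background': P(ore) = 0.15·0.9828 / (0.15·0.9828 + 0.65·0.0172) ≈ 0.9297
After 'anomalous': P(ore) = 0.85·0.9297 / (0.85·0.9297 + 0.35·0.0703) ≈ 0.9698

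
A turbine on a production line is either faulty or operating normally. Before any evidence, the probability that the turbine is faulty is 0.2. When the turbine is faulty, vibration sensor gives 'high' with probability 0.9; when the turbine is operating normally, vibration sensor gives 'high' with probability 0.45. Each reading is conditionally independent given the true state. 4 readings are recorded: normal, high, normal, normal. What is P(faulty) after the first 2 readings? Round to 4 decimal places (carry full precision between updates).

After 'normal': P(faulty) = 0.1·0.2000 / (0.1·0.2000 + 0.55·0.8000) ≈ 0.0435
After 'high': P(faulty) = 0.9·0.0435 / (0.9·0.0435 + 0.45·0.9565) ≈ 0.0833

0.0833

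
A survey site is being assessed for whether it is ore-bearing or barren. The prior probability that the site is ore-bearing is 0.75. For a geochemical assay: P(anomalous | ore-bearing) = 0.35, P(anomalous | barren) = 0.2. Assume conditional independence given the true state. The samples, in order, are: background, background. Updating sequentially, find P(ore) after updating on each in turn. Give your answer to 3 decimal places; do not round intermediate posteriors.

0.664

After 'background': P(ore) = 0.65·0.7500 / (0.65·0.7500 + 0.8·0.2500) ≈ 0.7091
After 'background': P(ore) = 0.65·0.7091 / (0.65·0.7091 + 0.8·0.2909) ≈ 0.6645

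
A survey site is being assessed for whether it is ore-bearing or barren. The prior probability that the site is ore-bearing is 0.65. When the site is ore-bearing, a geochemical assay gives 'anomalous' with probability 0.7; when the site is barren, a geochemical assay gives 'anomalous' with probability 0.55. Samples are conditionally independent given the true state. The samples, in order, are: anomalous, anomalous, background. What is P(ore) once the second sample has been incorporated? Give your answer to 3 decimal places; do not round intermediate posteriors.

0.751

Each posterior becomes the prior for the next update.
After 'anomalous': P(ore) = 0.7·0.6500 / (0.7·0.6500 + 0.55·0.3500) ≈ 0.7027
After 'anomalous': P(ore) = 0.7·0.7027 / (0.7·0.7027 + 0.55·0.2973) ≈ 0.7505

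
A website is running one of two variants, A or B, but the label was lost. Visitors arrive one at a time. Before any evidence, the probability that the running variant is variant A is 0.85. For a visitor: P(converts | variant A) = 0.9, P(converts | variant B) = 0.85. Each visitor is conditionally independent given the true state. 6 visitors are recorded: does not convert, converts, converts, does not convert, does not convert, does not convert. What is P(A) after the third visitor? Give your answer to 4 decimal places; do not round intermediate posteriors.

After 'does not convert': P(A) = 0.1·0.8500 / (0.1·0.8500 + 0.15·0.1500) ≈ 0.7907
After 'converts': P(A) = 0.9·0.7907 / (0.9·0.7907 + 0.85·0.2093) ≈ 0.8000
After 'converts': P(A) = 0.9·0.8000 / (0.9·0.8000 + 0.85·0.2000) ≈ 0.8090

0.8090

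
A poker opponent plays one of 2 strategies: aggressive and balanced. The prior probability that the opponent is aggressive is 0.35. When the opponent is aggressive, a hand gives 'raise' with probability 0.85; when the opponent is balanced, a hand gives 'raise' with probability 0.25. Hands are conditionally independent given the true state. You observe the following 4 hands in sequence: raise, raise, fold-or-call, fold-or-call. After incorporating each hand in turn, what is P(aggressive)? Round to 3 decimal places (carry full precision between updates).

Apply Bayes' rule sequentially, carrying P(aggressive) forward.
After 'raise': P(aggressive) = 0.85·0.3500 / (0.85·0.3500 + 0.25·0.6500) ≈ 0.6467
After 'raise': P(aggressive) = 0.85·0.6467 / (0.85·0.6467 + 0.25·0.3533) ≈ 0.8616
After 'fold-or-call': P(aggressive) = 0.15·0.8616 / (0.15·0.8616 + 0.75·0.1384) ≈ 0.5546
After 'fold-or-call': P(aggressive) = 0.15·0.5546 / (0.15·0.5546 + 0.75·0.4454) ≈ 0.1993

0.199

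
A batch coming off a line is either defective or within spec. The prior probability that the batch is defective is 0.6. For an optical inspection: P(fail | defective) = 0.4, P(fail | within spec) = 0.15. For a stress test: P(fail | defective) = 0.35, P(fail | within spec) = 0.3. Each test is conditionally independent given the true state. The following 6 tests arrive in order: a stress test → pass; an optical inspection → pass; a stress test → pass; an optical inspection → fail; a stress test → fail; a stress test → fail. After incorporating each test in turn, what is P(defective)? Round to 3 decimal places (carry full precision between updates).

After a stress test='pass': P(defective) = 0.65·0.6000 / (0.65·0.6000 + 0.7·0.4000) ≈ 0.5821
After an optical inspection='pass': P(defective) = 0.6·0.5821 / (0.6·0.5821 + 0.85·0.4179) ≈ 0.4958
After a stress test='pass': P(defective) = 0.65·0.4958 / (0.65·0.4958 + 0.7·0.5042) ≈ 0.4773
After an optical inspection='fail': P(defective) = 0.4·0.4773 / (0.4·0.4773 + 0.15·0.5227) ≈ 0.7088
After a stress test='fail': P(defective) = 0.35·0.7088 / (0.35·0.7088 + 0.3·0.2912) ≈ 0.7396
After a stress test='fail': P(defective) = 0.35·0.7396 / (0.35·0.7396 + 0.3·0.2604) ≈ 0.7682

0.768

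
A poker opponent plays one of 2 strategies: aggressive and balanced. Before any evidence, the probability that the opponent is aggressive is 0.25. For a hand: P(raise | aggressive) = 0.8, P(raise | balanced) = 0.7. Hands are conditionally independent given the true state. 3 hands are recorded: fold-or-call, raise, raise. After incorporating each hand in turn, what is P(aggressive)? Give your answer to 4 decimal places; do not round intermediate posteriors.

0.2250

After 'fold-or-call': P(aggressive) = 0.2·0.2500 / (0.2·0.2500 + 0.3·0.7500) ≈ 0.1818
After 'raise': P(aggressive) = 0.8·0.1818 / (0.8·0.1818 + 0.7·0.8182) ≈ 0.2025
After 'raise': P(aggressive) = 0.8·0.2025 / (0.8·0.2025 + 0.7·0.7975) ≈ 0.2250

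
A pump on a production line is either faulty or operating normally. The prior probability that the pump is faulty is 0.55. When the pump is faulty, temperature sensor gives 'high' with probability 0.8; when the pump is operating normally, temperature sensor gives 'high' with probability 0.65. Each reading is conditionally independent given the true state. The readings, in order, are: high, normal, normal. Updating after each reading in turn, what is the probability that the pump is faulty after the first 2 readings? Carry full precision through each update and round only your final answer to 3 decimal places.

Apply Bayes' rule sequentially, carrying P(faulty) forward.
After 'high': P(faulty) = 0.8·0.5500 / (0.8·0.5500 + 0.65·0.4500) ≈ 0.6007
After 'normal': P(faulty) = 0.2·0.6007 / (0.2·0.6007 + 0.35·0.3993) ≈ 0.4622

0.462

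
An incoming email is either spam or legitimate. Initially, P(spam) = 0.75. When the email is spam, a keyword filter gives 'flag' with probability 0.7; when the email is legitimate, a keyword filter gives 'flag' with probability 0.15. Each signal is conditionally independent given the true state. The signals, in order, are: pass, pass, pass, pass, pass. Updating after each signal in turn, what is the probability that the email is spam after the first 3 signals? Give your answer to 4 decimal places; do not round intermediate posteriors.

0.1165

After 'pass': P(spam) = 0.3·0.7500 / (0.3·0.7500 + 0.85·0.2500) ≈ 0.5143
After 'pass': P(spam) = 0.3·0.5143 / (0.3·0.5143 + 0.85·0.4857) ≈ 0.2720
After 'pass': P(spam) = 0.3·0.2720 / (0.3·0.2720 + 0.85·0.7280) ≈ 0.1165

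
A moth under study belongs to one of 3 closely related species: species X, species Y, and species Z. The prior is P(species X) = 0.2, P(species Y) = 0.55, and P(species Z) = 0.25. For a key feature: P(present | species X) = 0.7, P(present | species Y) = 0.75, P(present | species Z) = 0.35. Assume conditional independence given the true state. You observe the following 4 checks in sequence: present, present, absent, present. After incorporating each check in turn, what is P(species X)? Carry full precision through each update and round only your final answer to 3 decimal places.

0.241

Apply Bayes' rule sequentially, carrying P(species X) forward.
After 'present': normaliser = 0.7·0.2000 + 0.75·0.5500 + 0.35·0.2500; P(species X) ≈ 0.2188, P(species Y) ≈ 0.6445, P(species Z) ≈ 0.1367
After 'present': normaliser = 0.7·0.2188 + 0.75·0.6445 + 0.35·0.1367; P(species X) ≈ 0.2237, P(species Y) ≈ 0.7063, P(species Z) ≈ 0.0699
After 'absent': normaliser = 0.3·0.2237 + 0.25·0.7063 + 0.65·0.0699; P(species X) ≈ 0.2321, P(species Y) ≈ 0.6107, P(species Z) ≈ 0.1572
After 'present': normaliser = 0.7·0.2321 + 0.75·0.6107 + 0.35·0.1572; P(species X) ≈ 0.2405, P(species Y) ≈ 0.6780, P(species Z) ≈ 0.0814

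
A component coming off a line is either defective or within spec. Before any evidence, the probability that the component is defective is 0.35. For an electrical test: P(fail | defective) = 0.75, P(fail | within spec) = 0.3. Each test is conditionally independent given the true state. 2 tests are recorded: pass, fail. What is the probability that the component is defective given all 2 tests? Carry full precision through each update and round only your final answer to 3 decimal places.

After 'pass': P(defective) = 0.25·0.3500 / (0.25·0.3500 + 0.7·0.6500) ≈ 0.1613
After 'fail': P(defective) = 0.75·0.1613 / (0.75·0.1613 + 0.3·0.8387) ≈ 0.3247

0.325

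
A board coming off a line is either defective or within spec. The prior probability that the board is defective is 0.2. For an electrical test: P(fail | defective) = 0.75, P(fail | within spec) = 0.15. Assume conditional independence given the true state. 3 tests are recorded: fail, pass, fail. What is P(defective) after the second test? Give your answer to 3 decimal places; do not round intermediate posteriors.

0.269

After 'fail': P(defective) = 0.75·0.2000 / (0.75·0.2000 + 0.15·0.8000) ≈ 0.5556
After 'pass': P(defective) = 0.25·0.5556 / (0.25·0.5556 + 0.85·0.4444) ≈ 0.2688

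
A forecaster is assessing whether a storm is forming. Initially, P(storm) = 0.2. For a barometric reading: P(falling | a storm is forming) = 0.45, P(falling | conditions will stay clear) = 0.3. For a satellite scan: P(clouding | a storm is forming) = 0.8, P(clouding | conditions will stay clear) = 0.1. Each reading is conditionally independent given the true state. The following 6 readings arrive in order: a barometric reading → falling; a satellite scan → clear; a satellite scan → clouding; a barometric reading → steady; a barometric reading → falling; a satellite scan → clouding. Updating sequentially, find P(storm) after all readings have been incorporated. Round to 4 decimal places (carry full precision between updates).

Apply Bayes' rule sequentially, carrying P(storm) forward.
After a barometric reading='falling': P(storm) = 0.45·0.2000 / (0.45·0.2000 + 0.3·0.8000) ≈ 0.2727
After a satellite scan='clear': P(storm) = 0.2·0.2727 / (0.2·0.2727 + 0.9·0.7273) ≈ 0.0769
After a satellite scan='clouding': P(storm) = 0.8·0.0769 / (0.8·0.0769 + 0.1·0.9231) ≈ 0.4000
After a barometric reading='steady': P(storm) = 0.55·0.4000 / (0.55·0.4000 + 0.7·0.6000) ≈ 0.3438
After a barometric reading='falling': P(storm) = 0.45·0.3438 / (0.45·0.3438 + 0.3·0.6562) ≈ 0.4400
After a satellite scan='clouding': P(storm) = 0.8·0.4400 / (0.8·0.4400 + 0.1·0.5600) ≈ 0.8627

0.8627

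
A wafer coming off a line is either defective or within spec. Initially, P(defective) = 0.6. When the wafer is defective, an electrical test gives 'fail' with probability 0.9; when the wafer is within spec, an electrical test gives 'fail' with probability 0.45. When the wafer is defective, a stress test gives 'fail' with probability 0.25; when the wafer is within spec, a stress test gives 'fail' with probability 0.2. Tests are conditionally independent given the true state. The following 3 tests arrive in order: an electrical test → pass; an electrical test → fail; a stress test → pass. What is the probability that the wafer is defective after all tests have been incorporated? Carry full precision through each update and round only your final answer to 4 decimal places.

0.3383

After an electrical test='pass': P(defective) = 0.1·0.6000 / (0.1·0.6000 + 0.55·0.4000) ≈ 0.2143
After an electrical test='fail': P(defective) = 0.9·0.2143 / (0.9·0.2143 + 0.45·0.7857) ≈ 0.3529
After a stress test='pass': P(defective) = 0.75·0.3529 / (0.75·0.3529 + 0.8·0.6471) ≈ 0.3383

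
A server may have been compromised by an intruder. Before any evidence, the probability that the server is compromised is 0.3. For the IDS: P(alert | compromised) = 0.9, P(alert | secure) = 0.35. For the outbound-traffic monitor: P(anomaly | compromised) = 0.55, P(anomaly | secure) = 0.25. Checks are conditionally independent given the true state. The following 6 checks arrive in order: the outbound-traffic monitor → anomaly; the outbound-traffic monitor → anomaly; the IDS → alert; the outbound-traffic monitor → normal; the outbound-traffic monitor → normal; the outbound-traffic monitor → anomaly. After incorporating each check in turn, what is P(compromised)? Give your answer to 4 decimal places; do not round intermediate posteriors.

0.8086

After the outbound-traffic monitor='anomaly': P(compromised) = 0.55·0.3000 / (0.55·0.3000 + 0.25·0.7000) ≈ 0.4853
After the outbound-traffic monitor='anomaly': P(compromised) = 0.55·0.4853 / (0.55·0.4853 + 0.25·0.5147) ≈ 0.6747
After the IDS='alert': P(compromised) = 0.9·0.6747 / (0.9·0.6747 + 0.35·0.3253) ≈ 0.8421
After the outbound-traffic monitor='normal': P(compromised) = 0.45·0.8421 / (0.45·0.8421 + 0.75·0.1579) ≈ 0.7619
After the outbound-traffic monitor='normal': P(compromised) = 0.45·0.7619 / (0.45·0.7619 + 0.75·0.2381) ≈ 0.6576
After the outbound-traffic monitor='anomaly': P(compromised) = 0.55·0.6576 / (0.55·0.6576 + 0.25·0.3424) ≈ 0.8086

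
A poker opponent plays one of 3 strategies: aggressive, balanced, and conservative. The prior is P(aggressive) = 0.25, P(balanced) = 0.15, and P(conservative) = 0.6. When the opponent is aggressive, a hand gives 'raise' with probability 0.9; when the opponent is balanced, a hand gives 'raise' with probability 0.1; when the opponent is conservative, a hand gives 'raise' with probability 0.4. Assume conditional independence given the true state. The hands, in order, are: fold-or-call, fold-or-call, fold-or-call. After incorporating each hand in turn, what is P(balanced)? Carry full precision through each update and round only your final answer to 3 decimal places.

After 'fold-or-call': normaliser = 0.1·0.2500 + 0.9·0.1500 + 0.6·0.6000; P(aggressive) ≈ 0.0481, P(balanced) ≈ 0.2596, P(conservative) ≈ 0.6923
After 'fold-or-call': normaliser = 0.1·0.0481 + 0.9·0.2596 + 0.6·0.6923; P(aggressive) ≈ 0.0074, P(balanced) ≈ 0.3574, P(conservative) ≈ 0.6353
After 'fold-or-call': normaliser = 0.1·0.0074 + 0.9·0.3574 + 0.6·0.6353; P(aggressive) ≈ 0.0010, P(balanced) ≈ 0.4571, P(conservative) ≈ 0.5418

0.457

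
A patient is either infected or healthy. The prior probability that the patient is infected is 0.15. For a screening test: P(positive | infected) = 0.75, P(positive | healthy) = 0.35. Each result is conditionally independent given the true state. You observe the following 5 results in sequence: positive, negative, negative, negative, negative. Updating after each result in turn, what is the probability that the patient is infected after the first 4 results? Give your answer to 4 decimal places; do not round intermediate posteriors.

0.0211

After 'positive': P(infected) = 0.75·0.1500 / (0.75·0.1500 + 0.35·0.8500) ≈ 0.2744
After 'negative': P(infected) = 0.25·0.2744 / (0.25·0.2744 + 0.65·0.7256) ≈ 0.1270
After 'negative': P(infected) = 0.25·0.1270 / (0.25·0.1270 + 0.65·0.8730) ≈ 0.0530
After 'negative': P(infected) = 0.25·0.0530 / (0.25·0.0530 + 0.65·0.9470) ≈ 0.0211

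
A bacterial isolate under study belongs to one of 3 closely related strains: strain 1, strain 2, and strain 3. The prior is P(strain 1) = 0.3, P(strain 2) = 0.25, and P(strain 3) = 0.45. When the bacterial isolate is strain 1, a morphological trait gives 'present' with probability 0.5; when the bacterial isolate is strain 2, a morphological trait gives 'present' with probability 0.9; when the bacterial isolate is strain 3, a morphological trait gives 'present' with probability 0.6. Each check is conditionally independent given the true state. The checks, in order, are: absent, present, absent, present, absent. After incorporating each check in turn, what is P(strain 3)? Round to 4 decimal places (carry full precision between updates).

Each posterior becomes the prior for the next update.
After 'absent': normaliser = 0.5·0.3000 + 0.1·0.2500 + 0.4·0.4500; P(strain 1) ≈ 0.4225, P(strain 2) ≈ 0.0704, P(strain 3) ≈ 0.5070
After 'present': normaliser = 0.5·0.4225 + 0.9·0.0704 + 0.6·0.5070; P(strain 1) ≈ 0.3650, P(strain 2) ≈ 0.1095, P(strain 3) ≈ 0.5255
After 'absent': normaliser = 0.5·0.3650 + 0.1·0.1095 + 0.4·0.5255; P(strain 1) ≈ 0.4521, P(strain 2) ≈ 0.0271, P(strain 3) ≈ 0.5208
After 'present': normaliser = 0.5·0.4521 + 0.9·0.0271 + 0.6·0.5208; P(strain 1) ≈ 0.4015, P(strain 2) ≈ 0.0434, P(strain 3) ≈ 0.5551
After 'absent': normaliser = 0.5·0.4015 + 0.1·0.0434 + 0.4·0.5551; P(strain 1) ≈ 0.4700, P(strain 2) ≈ 0.0102, P(strain 3) ≈ 0.5198

0.5198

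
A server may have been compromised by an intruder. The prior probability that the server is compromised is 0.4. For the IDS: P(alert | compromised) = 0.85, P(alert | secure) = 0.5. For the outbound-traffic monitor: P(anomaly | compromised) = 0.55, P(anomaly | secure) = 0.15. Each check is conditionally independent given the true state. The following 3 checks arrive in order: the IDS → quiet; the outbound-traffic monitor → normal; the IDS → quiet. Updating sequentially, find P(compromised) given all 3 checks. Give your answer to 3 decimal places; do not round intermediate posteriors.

0.031

After the IDS='quiet': P(compromised) = 0.15·0.4000 / (0.15·0.4000 + 0.5·0.6000) ≈ 0.1667
After the outbound-traffic monitor='normal': P(compromised) = 0.45·0.1667 / (0.45·0.1667 + 0.85·0.8333) ≈ 0.0957
After the IDS='quiet': P(compromised) = 0.15·0.0957 / (0.15·0.0957 + 0.5·0.9043) ≈ 0.0308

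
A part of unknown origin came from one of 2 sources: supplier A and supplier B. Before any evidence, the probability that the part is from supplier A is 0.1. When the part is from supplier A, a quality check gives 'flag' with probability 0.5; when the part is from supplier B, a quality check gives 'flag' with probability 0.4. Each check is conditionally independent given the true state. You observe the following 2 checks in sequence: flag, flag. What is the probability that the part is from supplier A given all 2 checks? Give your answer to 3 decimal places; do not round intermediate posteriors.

0.148

After 'flag': P(supplier A) = 0.5·0.1000 / (0.5·0.1000 + 0.4·0.9000) ≈ 0.1220
After 'flag': P(supplier A) = 0.5·0.1220 / (0.5·0.1220 + 0.4·0.8780) ≈ 0.1479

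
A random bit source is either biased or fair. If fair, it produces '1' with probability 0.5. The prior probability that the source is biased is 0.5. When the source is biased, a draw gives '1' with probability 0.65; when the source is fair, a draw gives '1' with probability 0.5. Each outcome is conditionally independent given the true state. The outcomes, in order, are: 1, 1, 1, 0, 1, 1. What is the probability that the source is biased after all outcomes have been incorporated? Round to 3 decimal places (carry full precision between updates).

Apply Bayes' rule sequentially, carrying P(biased) forward.
After '1': P(biased) = 0.65·0.5000 / (0.65·0.5000 + 0.5·0.5000) ≈ 0.5652
After '1': P(biased) = 0.65·0.5652 / (0.65·0.5652 + 0.5·0.4348) ≈ 0.6283
After '1': P(biased) = 0.65·0.6283 / (0.65·0.6283 + 0.5·0.3717) ≈ 0.6872
After '0': P(biased) = 0.35·0.6872 / (0.35·0.6872 + 0.5·0.3128) ≈ 0.6060
After '1': P(biased) = 0.65·0.6060 / (0.65·0.6060 + 0.5·0.3940) ≈ 0.6666
After '1': P(biased) = 0.65·0.6666 / (0.65·0.6666 + 0.5·0.3334) ≈ 0.7221

0.722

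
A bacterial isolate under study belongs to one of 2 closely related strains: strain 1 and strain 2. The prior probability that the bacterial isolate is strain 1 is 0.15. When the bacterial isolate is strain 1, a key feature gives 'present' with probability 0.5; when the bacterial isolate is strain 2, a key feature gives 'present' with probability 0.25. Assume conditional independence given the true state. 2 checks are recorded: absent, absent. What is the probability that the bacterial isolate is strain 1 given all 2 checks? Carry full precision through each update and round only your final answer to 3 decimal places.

0.073

After 'absent': P(strain 1) = 0.5·0.1500 / (0.5·0.1500 + 0.75·0.8500) ≈ 0.1053
After 'absent': P(strain 1) = 0.5·0.1053 / (0.5·0.1053 + 0.75·0.8947) ≈ 0.0727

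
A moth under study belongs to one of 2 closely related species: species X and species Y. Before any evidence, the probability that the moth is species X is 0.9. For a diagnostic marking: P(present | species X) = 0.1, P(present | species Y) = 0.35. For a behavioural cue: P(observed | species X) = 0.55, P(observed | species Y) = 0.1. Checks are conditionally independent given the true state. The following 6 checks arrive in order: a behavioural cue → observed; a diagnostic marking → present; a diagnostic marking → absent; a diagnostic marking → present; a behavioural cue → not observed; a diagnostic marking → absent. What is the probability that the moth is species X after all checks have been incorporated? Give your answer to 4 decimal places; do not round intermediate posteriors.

After a behavioural cue='observed': P(species X) = 0.55·0.9000 / (0.55·0.9000 + 0.1·0.1000) ≈ 0.9802
After a diagnostic marking='present': P(species X) = 0.1·0.9802 / (0.1·0.9802 + 0.35·0.0198) ≈ 0.9340
After a diagnostic marking='absent': P(species X) = 0.9·0.9340 / (0.9·0.9340 + 0.65·0.0660) ≈ 0.9514
After a diagnostic marking='present': P(species X) = 0.1·0.9514 / (0.1·0.9514 + 0.35·0.0486) ≈ 0.8484
After a behavioural cue='not observed': P(species X) = 0.45·0.8484 / (0.45·0.8484 + 0.9·0.1516) ≈ 0.7367
After a diagnostic marking='absent': P(species X) = 0.9·0.7367 / (0.9·0.7367 + 0.65·0.2633) ≈ 0.7948

0.7948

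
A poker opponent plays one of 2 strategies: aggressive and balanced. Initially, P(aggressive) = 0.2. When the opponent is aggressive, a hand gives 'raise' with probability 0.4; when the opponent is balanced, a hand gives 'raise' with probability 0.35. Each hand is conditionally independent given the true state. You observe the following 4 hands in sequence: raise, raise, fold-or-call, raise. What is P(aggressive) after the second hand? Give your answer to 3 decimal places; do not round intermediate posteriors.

0.246

Apply Bayes' rule sequentially, carrying P(aggressive) forward.
After 'raise': P(aggressive) = 0.4·0.2000 / (0.4·0.2000 + 0.35·0.8000) ≈ 0.2222
After 'raise': P(aggressive) = 0.4·0.2222 / (0.4·0.2222 + 0.35·0.7778) ≈ 0.2462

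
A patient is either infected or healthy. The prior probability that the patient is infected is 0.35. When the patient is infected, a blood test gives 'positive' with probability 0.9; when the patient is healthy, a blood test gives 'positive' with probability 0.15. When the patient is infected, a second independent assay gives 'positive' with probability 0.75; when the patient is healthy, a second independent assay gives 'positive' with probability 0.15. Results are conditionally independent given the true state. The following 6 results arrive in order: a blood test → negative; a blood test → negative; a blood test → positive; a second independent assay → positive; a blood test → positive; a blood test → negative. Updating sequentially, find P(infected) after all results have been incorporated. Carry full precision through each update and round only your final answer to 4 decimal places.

After a blood test='negative': P(infected) = 0.1·0.3500 / (0.1·0.3500 + 0.85·0.6500) ≈ 0.0596
After a blood test='negative': P(infected) = 0.1·0.0596 / (0.1·0.0596 + 0.85·0.9404) ≈ 0.0074
After a blood test='positive': P(infected) = 0.9·0.0074 / (0.9·0.0074 + 0.15·0.9926) ≈ 0.0428
After a second independent assay='positive': P(infected) = 0.75·0.0428 / (0.75·0.0428 + 0.15·0.9572) ≈ 0.1827
After a blood test='positive': P(infected) = 0.9·0.1827 / (0.9·0.1827 + 0.15·0.8173) ≈ 0.5729
After a blood test='negative': P(infected) = 0.1·0.5729 / (0.1·0.5729 + 0.85·0.4271) ≈ 0.1363

0.1363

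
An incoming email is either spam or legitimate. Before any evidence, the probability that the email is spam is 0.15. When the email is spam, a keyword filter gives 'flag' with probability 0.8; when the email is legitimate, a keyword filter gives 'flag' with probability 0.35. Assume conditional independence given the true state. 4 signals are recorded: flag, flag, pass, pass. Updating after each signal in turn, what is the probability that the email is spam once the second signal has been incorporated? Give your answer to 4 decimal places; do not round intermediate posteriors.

0.4797

After 'flag': P(spam) = 0.8·0.1500 / (0.8·0.1500 + 0.35·0.8500) ≈ 0.2874
After 'flag': P(spam) = 0.8·0.2874 / (0.8·0.2874 + 0.35·0.7126) ≈ 0.4797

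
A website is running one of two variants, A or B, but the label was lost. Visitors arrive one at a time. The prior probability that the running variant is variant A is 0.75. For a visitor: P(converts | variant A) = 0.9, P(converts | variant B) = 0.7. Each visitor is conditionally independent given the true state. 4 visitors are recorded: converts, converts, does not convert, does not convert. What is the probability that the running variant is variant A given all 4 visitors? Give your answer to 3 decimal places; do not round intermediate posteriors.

After 'converts': P(A) = 0.9·0.7500 / (0.9·0.7500 + 0.7·0.2500) ≈ 0.7941
After 'converts': P(A) = 0.9·0.7941 / (0.9·0.7941 + 0.7·0.2059) ≈ 0.8322
After 'does not convert': P(A) = 0.1·0.8322 / (0.1·0.8322 + 0.3·0.1678) ≈ 0.6231
After 'does not convert': P(A) = 0.1·0.6231 / (0.1·0.6231 + 0.3·0.3769) ≈ 0.3553

0.355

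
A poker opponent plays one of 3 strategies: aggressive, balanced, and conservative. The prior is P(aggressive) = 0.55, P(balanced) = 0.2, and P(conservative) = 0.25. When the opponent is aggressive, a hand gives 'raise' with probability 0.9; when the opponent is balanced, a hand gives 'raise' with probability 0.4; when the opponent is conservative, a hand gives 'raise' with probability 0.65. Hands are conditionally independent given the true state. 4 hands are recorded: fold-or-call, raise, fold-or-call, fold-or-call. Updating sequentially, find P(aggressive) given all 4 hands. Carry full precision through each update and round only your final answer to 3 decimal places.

Apply Bayes' rule sequentially, carrying P(aggressive) forward.
After 'fold-or-call': normaliser = 0.1·0.5500 + 0.6·0.2000 + 0.35·0.2500; P(aggressive) ≈ 0.2095, P(balanced) ≈ 0.4571, P(conservative) ≈ 0.3333
After 'raise': normaliser = 0.9·0.2095 + 0.4·0.4571 + 0.65·0.3333; P(aggressive) ≈ 0.3206, P(balanced) ≈ 0.3109, P(conservative) ≈ 0.3684
After 'fold-or-call': normaliser = 0.1·0.3206 + 0.6·0.3109 + 0.35·0.3684; P(aggressive) ≈ 0.0923, P(balanced) ≈ 0.5368, P(conservative) ≈ 0.3710
After 'fold-or-call': normaliser = 0.1·0.0923 + 0.6·0.5368 + 0.35·0.3710; P(aggressive) ≈ 0.0200, P(balanced) ≈ 0.6984, P(conservative) ≈ 0.2816

0.020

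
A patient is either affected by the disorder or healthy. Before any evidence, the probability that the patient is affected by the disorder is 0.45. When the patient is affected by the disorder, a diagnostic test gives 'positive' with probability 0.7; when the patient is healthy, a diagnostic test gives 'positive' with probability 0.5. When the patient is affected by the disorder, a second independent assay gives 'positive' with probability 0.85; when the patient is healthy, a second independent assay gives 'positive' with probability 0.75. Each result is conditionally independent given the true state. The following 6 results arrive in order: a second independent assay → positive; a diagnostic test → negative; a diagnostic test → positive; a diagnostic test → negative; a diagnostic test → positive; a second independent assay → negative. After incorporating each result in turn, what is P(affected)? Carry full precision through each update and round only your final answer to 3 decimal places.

Apply Bayes' rule sequentially, carrying P(affected) forward.
After a second independent assay='positive': P(affected) = 0.85·0.4500 / (0.85·0.4500 + 0.75·0.5500) ≈ 0.4811
After a diagnostic test='negative': P(affected) = 0.3·0.4811 / (0.3·0.4811 + 0.5·0.5189) ≈ 0.3575
After a diagnostic test='positive': P(affected) = 0.7·0.3575 / (0.7·0.3575 + 0.5·0.6425) ≈ 0.4379
After a diagnostic test='negative': P(affected) = 0.3·0.4379 / (0.3·0.4379 + 0.5·0.5621) ≈ 0.3185
After a diagnostic test='positive': P(affected) = 0.7·0.3185 / (0.7·0.3185 + 0.5·0.6815) ≈ 0.3955
After a second independent assay='negative': P(affected) = 0.15·0.3955 / (0.15·0.3955 + 0.25·0.6045) ≈ 0.2819

0.282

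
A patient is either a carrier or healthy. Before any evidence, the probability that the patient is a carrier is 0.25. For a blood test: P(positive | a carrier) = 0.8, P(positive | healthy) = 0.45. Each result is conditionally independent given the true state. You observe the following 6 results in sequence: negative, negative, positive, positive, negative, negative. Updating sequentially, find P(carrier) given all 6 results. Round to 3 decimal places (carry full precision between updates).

0.018

After 'negative': P(carrier) = 0.2·0.2500 / (0.2·0.2500 + 0.55·0.7500) ≈ 0.1081
After 'negative': P(carrier) = 0.2·0.1081 / (0.2·0.1081 + 0.55·0.8919) ≈ 0.0422
After 'positive': P(carrier) = 0.8·0.0422 / (0.8·0.0422 + 0.45·0.9578) ≈ 0.0727
After 'positive': P(carrier) = 0.8·0.0727 / (0.8·0.0727 + 0.45·0.9273) ≈ 0.1223
After 'negative': P(carrier) = 0.2·0.1223 / (0.2·0.1223 + 0.55·0.8777) ≈ 0.0482
After 'negative': P(carrier) = 0.2·0.0482 / (0.2·0.0482 + 0.55·0.9518) ≈ 0.0181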